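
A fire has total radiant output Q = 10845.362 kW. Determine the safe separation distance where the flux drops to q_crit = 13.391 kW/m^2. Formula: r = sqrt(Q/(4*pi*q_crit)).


4*pi*q_crit = 168.28
Q/(4*pi*q_crit) = 64.450
r = sqrt(64.450) = 8.0281 m

8.0281 m


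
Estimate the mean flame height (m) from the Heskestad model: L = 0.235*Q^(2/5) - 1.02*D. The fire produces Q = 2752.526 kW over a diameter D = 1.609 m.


Q^(2/5) = 23.763
0.235 * Q^(2/5) = 5.5842
1.02 * D = 1.6412
L = 3.9430 m

3.9430 m


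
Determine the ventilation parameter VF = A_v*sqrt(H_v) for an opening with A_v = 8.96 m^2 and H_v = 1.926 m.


sqrt(H_v) = 1.3878
VF = 8.96 * 1.3878 = 12.435 m^(5/2)

12.435 m^(5/2)


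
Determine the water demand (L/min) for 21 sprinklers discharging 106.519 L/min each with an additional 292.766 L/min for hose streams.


Sprinkler demand = 21 * 106.519 = 2236.899 L/min
Total = 2236.899 + 292.766 = 2529.665 L/min

2529.665 L/min


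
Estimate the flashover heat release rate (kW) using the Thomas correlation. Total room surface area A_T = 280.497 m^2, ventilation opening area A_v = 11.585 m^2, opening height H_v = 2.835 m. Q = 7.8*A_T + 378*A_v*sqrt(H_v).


7.8*A_T = 2187.9
sqrt(H_v) = 1.6837
378*A_v*sqrt(H_v) = 7373.3
Q = 2187.9 + 7373.3 = 9561.2 kW

9561.2 kW


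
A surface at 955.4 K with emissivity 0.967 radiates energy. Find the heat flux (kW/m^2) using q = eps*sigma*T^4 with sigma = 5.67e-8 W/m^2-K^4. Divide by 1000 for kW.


T^4 = 8.3318e+11
q = 0.967 * 5.67e-8 * 8.3318e+11 / 1000 = 45.683 kW/m^2

45.683 kW/m^2


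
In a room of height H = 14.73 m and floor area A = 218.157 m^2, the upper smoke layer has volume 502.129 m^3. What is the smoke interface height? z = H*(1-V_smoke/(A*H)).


V/(A*H) = 0.15626
1 - 0.15626 = 0.84374
z = 14.73 * 0.84374 = 12.428 m

12.428 m


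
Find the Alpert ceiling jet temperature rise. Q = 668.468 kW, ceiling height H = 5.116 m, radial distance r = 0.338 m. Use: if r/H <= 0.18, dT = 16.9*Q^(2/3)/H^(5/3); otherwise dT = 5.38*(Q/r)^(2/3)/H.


r/H = 0.338 / 5.116 = 0.066067
r/H <= 0.18, so dT = 16.9*Q^(2/3)/H^(5/3)
Q^(2/3) = 76.452
H^(5/3) = 15.190
dT = 16.9 * 76.452 / 15.190 = 85.060 K

85.060 K


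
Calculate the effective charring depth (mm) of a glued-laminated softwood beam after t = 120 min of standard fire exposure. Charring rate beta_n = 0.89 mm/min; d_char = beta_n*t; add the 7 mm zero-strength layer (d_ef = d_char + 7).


d_char = 0.89 * 120 = 106.8 mm
d_ef = 106.8 + 1.0*7 = 113.8 mm

113.8 mm


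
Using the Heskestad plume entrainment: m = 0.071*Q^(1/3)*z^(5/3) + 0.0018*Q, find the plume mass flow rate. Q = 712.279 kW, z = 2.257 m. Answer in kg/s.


Q^(1/3) = 8.9307
z^(5/3) = 3.8835
First term = 0.071 * 8.9307 * 3.8835 = 2.4624
Second term = 0.0018 * 712.279 = 1.2821
m = 3.7445 kg/s

3.7445 kg/s


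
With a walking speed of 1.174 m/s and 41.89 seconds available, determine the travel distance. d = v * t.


d = 1.174 * 41.89 = 49.179 m

49.179 m


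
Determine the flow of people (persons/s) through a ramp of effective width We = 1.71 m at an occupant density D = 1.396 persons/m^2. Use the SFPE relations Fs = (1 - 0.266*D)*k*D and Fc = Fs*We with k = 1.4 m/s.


1 - 0.266*D = 1 - 0.266*1.396 = 0.62866
Fs = 0.62866 * 1.4 * 1.396 = 1.2287 persons/(s*m)
Fc = 1.2287 * 1.71 = 2.1010 persons/s

2.1010 persons/s


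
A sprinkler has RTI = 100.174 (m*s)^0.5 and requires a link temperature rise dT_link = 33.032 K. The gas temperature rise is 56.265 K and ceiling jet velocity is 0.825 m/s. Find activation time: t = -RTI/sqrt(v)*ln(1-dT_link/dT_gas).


dT_link/dT_gas = 0.58708
ln(1 - 0.58708) = -0.88450
t = -100.174 / sqrt(0.825) * -0.88450 = 97.550 s

97.550 s


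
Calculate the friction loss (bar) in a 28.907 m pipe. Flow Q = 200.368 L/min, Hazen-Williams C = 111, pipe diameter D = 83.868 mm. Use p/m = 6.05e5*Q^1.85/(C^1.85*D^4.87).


Q^1.85 = 18129
C^1.85 = 6079.2
D^4.87 = 2.3330e+09
p/m = 0.00077335 bar/m
p_total = 0.00077335 * 28.907 = 0.022355 bar

0.022355 bar


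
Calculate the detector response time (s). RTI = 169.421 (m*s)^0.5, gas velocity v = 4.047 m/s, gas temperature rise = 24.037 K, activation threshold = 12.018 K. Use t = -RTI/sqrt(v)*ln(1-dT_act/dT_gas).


dT_act/dT_gas = 0.49998
ln(1 - 0.49998) = -0.69311
t = -169.421 / sqrt(4.047) * -0.69311 = 58.371 s

58.371 s


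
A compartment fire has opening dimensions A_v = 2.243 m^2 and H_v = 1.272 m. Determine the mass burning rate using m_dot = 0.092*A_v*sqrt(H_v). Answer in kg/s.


sqrt(H_v) = 1.1278
m_dot = 0.092 * 2.243 * 1.1278 = 0.23273 kg/s

0.23273 kg/s


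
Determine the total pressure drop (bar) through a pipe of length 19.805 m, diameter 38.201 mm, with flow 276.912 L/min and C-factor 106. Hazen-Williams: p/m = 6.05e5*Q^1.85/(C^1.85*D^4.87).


Q^1.85 = 32986
C^1.85 = 5582.3
D^4.87 = 5.0665e+07
p/m = 0.070562 bar/m
p_total = 0.070562 * 19.805 = 1.3975 bar

1.3975 bar


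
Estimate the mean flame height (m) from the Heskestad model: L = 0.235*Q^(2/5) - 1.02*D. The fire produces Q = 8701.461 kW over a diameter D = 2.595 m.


Q^(2/5) = 37.656
0.235 * Q^(2/5) = 8.8492
1.02 * D = 2.6469
L = 6.2023 m

6.2023 m


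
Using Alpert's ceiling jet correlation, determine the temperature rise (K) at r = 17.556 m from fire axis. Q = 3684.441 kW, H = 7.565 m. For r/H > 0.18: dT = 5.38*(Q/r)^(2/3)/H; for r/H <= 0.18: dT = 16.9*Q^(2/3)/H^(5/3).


r/H = 17.556 / 7.565 = 2.3207
r/H > 0.18, so dT = 5.38*(Q/r)^(2/3)/H
Q/r = 209.87
(Q/r)^(2/3) = 35.315
dT = 5.38 * 35.315 / 7.565 = 25.115 K

25.115 K


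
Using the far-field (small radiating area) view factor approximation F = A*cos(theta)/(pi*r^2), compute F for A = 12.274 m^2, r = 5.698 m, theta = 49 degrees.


cos(49 deg) = 0.65606
pi*r^2 = 102.00
F = 12.274 * 0.65606 / 102.00 = 0.078947

0.078947


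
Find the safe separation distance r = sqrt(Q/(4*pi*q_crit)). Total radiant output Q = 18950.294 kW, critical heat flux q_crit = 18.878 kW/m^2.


4*pi*q_crit = 237.23
Q/(4*pi*q_crit) = 79.882
r = sqrt(79.882) = 8.9377 m

8.9377 m


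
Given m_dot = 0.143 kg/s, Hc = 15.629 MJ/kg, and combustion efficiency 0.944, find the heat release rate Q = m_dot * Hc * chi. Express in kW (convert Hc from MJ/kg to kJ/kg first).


Hc = 15.629 MJ/kg = 15.629 * 1000 kJ/kg = 15629 kJ/kg
Q = 0.143 kg/s * 15629 kJ/kg * 0.944 = 2109.8 kW

2109.8 kW


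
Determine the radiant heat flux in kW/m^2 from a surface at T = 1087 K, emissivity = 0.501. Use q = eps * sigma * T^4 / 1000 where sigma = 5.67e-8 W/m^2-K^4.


T^4 = 1.3961e+12
q = 0.501 * 5.67e-8 * 1.3961e+12 / 1000 = 39.659 kW/m^2

39.659 kW/m^2


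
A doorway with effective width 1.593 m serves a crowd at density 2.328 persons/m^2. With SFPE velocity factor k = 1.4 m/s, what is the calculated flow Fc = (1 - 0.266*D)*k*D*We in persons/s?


1 - 0.266*D = 1 - 0.266*2.328 = 0.38075
Fs = 0.38075 * 1.4 * 2.328 = 1.2409 persons/(s*m)
Fc = 1.2409 * 1.593 = 1.9768 persons/s

1.9768 persons/s


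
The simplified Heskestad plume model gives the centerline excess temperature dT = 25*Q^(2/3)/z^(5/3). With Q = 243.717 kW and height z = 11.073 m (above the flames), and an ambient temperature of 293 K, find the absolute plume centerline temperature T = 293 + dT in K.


Q^(2/3) = 39.017
z^(5/3) = 55.010
dT = 25 * 39.017 / 55.010 = 17.732 K
T = 293 + 17.732 = 310.73 K

310.73 K


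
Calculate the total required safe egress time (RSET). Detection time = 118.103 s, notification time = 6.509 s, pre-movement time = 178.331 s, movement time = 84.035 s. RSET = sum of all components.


Total = 118.103 + 6.509 + 178.331 + 84.035 = 386.978 s

386.978 s


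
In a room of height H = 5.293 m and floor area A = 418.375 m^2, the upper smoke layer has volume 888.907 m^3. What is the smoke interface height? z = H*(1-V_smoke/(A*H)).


V/(A*H) = 0.40141
1 - 0.40141 = 0.59859
z = 5.293 * 0.59859 = 3.1683 m

3.1683 m


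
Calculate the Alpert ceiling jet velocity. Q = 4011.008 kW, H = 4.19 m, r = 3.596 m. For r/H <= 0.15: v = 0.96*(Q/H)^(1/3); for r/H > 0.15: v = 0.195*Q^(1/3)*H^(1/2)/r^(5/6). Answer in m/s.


r/H = 3.596 / 4.19 = 0.85823
r/H > 0.15, so v = 0.195*Q^(1/3)*H^(1/2)/r^(5/6)
Q^(1/3) = 15.889
H^(1/2) = 2.0469
r^(5/6) = 2.9052
v = 0.195 * 15.889 * 2.0469 / 2.9052 = 2.1829 m/s

2.1829 m/s


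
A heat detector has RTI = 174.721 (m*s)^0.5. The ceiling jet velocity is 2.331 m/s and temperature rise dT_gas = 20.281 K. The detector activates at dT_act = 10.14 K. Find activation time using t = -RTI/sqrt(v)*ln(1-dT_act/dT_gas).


dT_act/dT_gas = 0.49998
ln(1 - 0.49998) = -0.69310
t = -174.721 / sqrt(2.331) * -0.69310 = 79.317 s

79.317 s


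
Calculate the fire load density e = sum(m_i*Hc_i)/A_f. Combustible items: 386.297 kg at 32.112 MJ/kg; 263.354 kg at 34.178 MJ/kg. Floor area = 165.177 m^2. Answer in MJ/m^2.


Total energy = 386.297*32.112 + 263.354*34.178
= 12404.77 + 9000.913
= 21405.68 MJ
e = 21405.68 / 165.177 = 129.59 MJ/m^2

129.59 MJ/m^2


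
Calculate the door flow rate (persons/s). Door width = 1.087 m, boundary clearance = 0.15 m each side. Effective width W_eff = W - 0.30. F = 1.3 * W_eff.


W_eff = 1.087 - 0.30 = 0.787 m
F = 1.3 * 0.787 = 1.0231 persons/s

1.0231 persons/s


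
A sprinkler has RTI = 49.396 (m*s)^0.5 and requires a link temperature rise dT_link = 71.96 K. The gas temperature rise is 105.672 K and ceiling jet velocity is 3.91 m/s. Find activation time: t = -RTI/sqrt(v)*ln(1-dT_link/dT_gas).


dT_link/dT_gas = 0.68098
ln(1 - 0.68098) = -1.1425
t = -49.396 / sqrt(3.91) * -1.1425 = 28.540 s

28.540 s


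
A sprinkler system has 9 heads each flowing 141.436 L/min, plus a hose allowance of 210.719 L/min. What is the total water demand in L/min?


Sprinkler demand = 9 * 141.436 = 1272.924 L/min
Total = 1272.924 + 210.719 = 1483.643 L/min

1483.643 L/min


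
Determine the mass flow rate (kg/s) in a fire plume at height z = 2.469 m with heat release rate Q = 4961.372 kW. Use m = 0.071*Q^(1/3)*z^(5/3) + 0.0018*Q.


Q^(1/3) = 17.056
z^(5/3) = 4.5103
First term = 0.071 * 17.056 * 4.5103 = 5.4617
Second term = 0.0018 * 4961.372 = 8.9305
m = 14.392 kg/s

14.392 kg/s


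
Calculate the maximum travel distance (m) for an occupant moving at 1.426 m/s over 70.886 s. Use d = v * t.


d = 1.426 * 70.886 = 101.08 m

101.08 m


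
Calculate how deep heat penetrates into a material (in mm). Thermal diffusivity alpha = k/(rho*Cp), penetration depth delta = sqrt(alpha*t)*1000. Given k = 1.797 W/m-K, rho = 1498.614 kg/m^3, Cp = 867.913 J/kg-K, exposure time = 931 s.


alpha = 1.797 / (1498.614 * 867.913) = 1.3816e-06 m^2/s
alpha * t = 0.0012863
delta = sqrt(0.0012863) * 1000 = 35.865 mm

35.865 mm


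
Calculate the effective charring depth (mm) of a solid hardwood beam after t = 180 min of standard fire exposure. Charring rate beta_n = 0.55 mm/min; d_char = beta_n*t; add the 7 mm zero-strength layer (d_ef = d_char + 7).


d_char = 0.55 * 180 = 99 mm
d_ef = 99 + 1.0*7 = 106 mm

106 mm


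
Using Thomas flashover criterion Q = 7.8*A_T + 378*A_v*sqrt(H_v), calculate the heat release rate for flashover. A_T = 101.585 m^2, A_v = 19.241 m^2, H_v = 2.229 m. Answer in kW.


7.8*A_T = 792.363
sqrt(H_v) = 1.4930
378*A_v*sqrt(H_v) = 10859
Q = 792.363 + 10859 = 11651 kW

11651 kW


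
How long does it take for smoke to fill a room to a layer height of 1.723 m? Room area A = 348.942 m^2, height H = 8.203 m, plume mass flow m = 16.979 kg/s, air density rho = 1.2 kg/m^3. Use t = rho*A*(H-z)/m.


H - z = 6.48 m
t = 1.2 * 348.942 * 6.48 / 16.979 = 159.81 s

159.81 s


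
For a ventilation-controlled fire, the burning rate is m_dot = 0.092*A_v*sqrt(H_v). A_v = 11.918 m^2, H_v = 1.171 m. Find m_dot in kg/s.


sqrt(H_v) = 1.0821
m_dot = 0.092 * 11.918 * 1.0821 = 1.1865 kg/s

1.1865 kg/s


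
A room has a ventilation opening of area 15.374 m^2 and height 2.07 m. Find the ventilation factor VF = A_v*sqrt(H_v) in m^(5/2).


sqrt(H_v) = 1.4387
VF = 15.374 * 1.4387 = 22.119 m^(5/2)

22.119 m^(5/2)


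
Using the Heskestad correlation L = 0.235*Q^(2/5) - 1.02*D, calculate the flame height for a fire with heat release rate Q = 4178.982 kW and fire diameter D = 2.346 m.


Q^(2/5) = 28.082
0.235 * Q^(2/5) = 6.5993
1.02 * D = 2.3929
L = 4.2064 m

4.2064 m


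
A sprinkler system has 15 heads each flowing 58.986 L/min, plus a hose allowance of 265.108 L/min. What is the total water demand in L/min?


Sprinkler demand = 15 * 58.986 = 884.79 L/min
Total = 884.79 + 265.108 = 1149.898 L/min

1149.898 L/min


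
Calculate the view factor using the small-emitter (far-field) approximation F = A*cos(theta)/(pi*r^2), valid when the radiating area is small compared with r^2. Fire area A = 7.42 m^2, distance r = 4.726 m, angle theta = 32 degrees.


cos(32 deg) = 0.84805
pi*r^2 = 70.168
F = 7.42 * 0.84805 / 70.168 = 0.089678

0.089678


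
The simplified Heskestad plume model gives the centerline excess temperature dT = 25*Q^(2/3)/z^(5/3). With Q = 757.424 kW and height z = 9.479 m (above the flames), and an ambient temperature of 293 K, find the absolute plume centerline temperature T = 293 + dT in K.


Q^(2/3) = 83.092
z^(5/3) = 42.456
dT = 25 * 83.092 / 42.456 = 48.928 K
T = 293 + 48.928 = 341.93 K

341.93 K


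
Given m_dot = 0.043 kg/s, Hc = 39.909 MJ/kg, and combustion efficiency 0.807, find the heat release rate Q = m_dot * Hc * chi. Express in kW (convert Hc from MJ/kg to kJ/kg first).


Hc = 39.909 MJ/kg = 39.909 * 1000 kJ/kg = 39909 kJ/kg
Q = 0.043 kg/s * 39909 kJ/kg * 0.807 = 1384.9 kW

1384.9 kW


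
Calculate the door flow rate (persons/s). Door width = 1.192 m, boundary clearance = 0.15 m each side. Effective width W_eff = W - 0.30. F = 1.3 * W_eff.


W_eff = 1.192 - 0.30 = 0.892 m
F = 1.3 * 0.892 = 1.1596 persons/s

1.1596 persons/s


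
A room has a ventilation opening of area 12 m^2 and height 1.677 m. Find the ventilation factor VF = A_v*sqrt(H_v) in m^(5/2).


sqrt(H_v) = 1.2950
VF = 12 * 1.2950 = 15.540 m^(5/2)

15.540 m^(5/2)


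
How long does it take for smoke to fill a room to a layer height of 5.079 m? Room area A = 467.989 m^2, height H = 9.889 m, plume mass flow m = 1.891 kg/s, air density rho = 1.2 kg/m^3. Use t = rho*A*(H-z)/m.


H - z = 4.81 m
t = 1.2 * 467.989 * 4.81 / 1.891 = 1428.5 s

1428.5 s


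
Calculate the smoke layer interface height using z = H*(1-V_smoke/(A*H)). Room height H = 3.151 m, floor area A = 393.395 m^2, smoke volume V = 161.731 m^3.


V/(A*H) = 0.13047
1 - 0.13047 = 0.86953
z = 3.151 * 0.86953 = 2.7399 m

2.7399 m


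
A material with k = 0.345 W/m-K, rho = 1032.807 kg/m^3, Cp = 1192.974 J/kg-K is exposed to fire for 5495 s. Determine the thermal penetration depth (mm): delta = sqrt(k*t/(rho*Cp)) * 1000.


alpha = 0.345 / (1032.807 * 1192.974) = 2.8001e-07 m^2/s
alpha * t = 0.0015386
delta = sqrt(0.0015386) * 1000 = 39.225 mm

39.225 mm


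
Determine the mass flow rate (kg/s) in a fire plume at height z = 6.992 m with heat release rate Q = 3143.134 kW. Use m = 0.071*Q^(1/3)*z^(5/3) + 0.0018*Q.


Q^(1/3) = 14.648
z^(5/3) = 25.566
First term = 0.071 * 14.648 * 25.566 = 26.590
Second term = 0.0018 * 3143.134 = 5.6576
m = 32.247 kg/s

32.247 kg/s


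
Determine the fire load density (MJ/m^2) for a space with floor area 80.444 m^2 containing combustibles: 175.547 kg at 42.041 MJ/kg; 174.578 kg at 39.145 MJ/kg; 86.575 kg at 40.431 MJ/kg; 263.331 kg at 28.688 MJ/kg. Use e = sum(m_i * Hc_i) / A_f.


Total energy = 175.547*42.041 + 174.578*39.145 + 86.575*40.431 + 263.331*28.688
= 7380.171 + 6833.856 + 3500.314 + 7554.440
= 25268.78 MJ
e = 25268.78 / 80.444 = 314.12 MJ/m^2

314.12 MJ/m^2


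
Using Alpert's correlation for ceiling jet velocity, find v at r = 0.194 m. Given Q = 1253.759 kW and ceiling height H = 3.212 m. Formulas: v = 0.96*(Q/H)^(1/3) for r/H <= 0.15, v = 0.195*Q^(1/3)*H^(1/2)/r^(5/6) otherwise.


r/H = 0.194 / 3.212 = 0.060399
r/H <= 0.15, so v = 0.96*(Q/H)^(1/3)
Q/H = 390.34
(Q/H)^(1/3) = 7.3082
v = 0.96 * 7.3082 = 7.0159 m/s

7.0159 m/s


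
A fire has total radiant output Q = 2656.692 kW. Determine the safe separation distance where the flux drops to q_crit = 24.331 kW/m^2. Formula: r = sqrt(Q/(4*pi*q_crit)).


4*pi*q_crit = 305.75
Q/(4*pi*q_crit) = 8.6890
r = sqrt(8.6890) = 2.9477 m

2.9477 m


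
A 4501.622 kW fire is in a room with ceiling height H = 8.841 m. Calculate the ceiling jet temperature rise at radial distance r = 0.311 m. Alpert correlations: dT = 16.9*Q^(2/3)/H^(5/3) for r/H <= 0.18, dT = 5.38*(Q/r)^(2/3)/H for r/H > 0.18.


r/H = 0.311 / 8.841 = 0.035177
r/H <= 0.18, so dT = 16.9*Q^(2/3)/H^(5/3)
Q^(2/3) = 272.63
H^(5/3) = 37.801
dT = 16.9 * 272.63 / 37.801 = 121.89 K

121.89 K


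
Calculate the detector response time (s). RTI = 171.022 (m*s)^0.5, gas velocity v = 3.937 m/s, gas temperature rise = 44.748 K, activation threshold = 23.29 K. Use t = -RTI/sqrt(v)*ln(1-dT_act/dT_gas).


dT_act/dT_gas = 0.52047
ln(1 - 0.52047) = -0.73495
t = -171.022 / sqrt(3.937) * -0.73495 = 63.347 s

63.347 s


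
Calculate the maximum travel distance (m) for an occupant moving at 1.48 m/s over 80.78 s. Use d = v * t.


d = 1.48 * 80.78 = 119.55 m

119.55 m


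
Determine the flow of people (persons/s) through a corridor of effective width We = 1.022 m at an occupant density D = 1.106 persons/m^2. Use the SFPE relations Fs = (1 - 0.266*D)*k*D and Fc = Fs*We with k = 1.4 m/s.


1 - 0.266*D = 1 - 0.266*1.106 = 0.70580
Fs = 0.70580 * 1.4 * 1.106 = 1.0929 persons/(s*m)
Fc = 1.0929 * 1.022 = 1.1169 persons/s

1.1169 persons/s


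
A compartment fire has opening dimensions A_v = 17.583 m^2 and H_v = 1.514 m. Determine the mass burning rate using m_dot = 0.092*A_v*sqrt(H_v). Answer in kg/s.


sqrt(H_v) = 1.2304
m_dot = 0.092 * 17.583 * 1.2304 = 1.9904 kg/s

1.9904 kg/s


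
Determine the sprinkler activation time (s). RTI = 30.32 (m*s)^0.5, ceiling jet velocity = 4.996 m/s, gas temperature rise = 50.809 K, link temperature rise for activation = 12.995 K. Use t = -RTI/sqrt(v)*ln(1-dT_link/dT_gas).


dT_link/dT_gas = 0.25576
ln(1 - 0.25576) = -0.29539
t = -30.32 / sqrt(4.996) * -0.29539 = 4.0070 s

4.0070 s


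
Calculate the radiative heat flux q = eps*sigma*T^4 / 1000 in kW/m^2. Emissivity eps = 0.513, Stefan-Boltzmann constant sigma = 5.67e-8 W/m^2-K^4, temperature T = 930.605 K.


T^4 = 7.5000e+11
q = 0.513 * 5.67e-8 * 7.5000e+11 / 1000 = 21.815 kW/m^2

21.815 kW/m^2


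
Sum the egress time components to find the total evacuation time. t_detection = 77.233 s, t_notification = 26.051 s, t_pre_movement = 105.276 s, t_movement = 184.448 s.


Total = 77.233 + 26.051 + 105.276 + 184.448 = 393.008 s

393.008 s


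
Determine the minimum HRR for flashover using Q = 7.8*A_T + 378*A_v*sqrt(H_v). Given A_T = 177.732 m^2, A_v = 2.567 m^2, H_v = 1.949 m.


7.8*A_T = 1386.3
sqrt(H_v) = 1.3961
378*A_v*sqrt(H_v) = 1354.6
Q = 1386.3 + 1354.6 = 2740.9 kW

2740.9 kW


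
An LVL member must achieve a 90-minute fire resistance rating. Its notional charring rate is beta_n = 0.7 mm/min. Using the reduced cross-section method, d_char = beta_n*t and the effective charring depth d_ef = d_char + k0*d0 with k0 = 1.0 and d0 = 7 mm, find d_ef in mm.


d_char = 0.7 * 90 = 63 mm
d_ef = 63 + 1.0*7 = 70 mm

70 mm


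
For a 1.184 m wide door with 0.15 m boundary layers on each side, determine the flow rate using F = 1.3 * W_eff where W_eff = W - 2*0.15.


W_eff = 1.184 - 0.30 = 0.884 m
F = 1.3 * 0.884 = 1.1492 persons/s

1.1492 persons/s


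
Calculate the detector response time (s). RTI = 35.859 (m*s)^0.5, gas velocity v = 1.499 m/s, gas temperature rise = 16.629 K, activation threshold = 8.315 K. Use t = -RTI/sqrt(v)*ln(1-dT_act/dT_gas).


dT_act/dT_gas = 0.50003
ln(1 - 0.50003) = -0.69321
t = -35.859 / sqrt(1.499) * -0.69321 = 20.303 s

20.303 s


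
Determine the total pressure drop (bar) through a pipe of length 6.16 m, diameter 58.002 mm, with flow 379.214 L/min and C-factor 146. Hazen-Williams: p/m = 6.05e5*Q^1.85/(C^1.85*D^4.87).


Q^1.85 = 59011
C^1.85 = 10094
D^4.87 = 3.8723e+08
p/m = 0.0091342 bar/m
p_total = 0.0091342 * 6.16 = 0.056267 bar

0.056267 bar


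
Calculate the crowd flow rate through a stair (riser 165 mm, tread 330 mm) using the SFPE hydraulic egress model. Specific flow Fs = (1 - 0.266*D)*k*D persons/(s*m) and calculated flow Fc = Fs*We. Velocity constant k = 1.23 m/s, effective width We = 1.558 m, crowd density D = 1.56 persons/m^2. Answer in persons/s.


1 - 0.266*D = 1 - 0.266*1.56 = 0.58504
Fs = 0.58504 * 1.23 * 1.56 = 1.1226 persons/(s*m)
Fc = 1.1226 * 1.558 = 1.7490 persons/s

1.7490 persons/s


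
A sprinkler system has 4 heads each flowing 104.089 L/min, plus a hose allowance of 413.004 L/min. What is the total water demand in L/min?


Sprinkler demand = 4 * 104.089 = 416.356 L/min
Total = 416.356 + 413.004 = 829.36 L/min

829.36 L/min


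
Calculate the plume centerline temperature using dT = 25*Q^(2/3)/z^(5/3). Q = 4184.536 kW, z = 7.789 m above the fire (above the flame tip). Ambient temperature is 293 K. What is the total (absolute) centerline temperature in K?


Q^(2/3) = 259.68
z^(5/3) = 30.606
dT = 25 * 259.68 / 30.606 = 212.11 K
T = 293 + 212.11 = 505.11 K

505.11 K


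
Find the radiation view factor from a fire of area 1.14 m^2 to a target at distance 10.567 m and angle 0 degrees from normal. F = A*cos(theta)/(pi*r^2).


cos(0 deg) = 1
pi*r^2 = 350.79
F = 1.14 * 1 / 350.79 = 0.0032498

0.0032498


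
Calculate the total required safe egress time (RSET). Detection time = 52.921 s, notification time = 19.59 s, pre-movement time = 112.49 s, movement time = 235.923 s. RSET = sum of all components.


Total = 52.921 + 19.59 + 112.49 + 235.923 = 420.924 s

420.924 s


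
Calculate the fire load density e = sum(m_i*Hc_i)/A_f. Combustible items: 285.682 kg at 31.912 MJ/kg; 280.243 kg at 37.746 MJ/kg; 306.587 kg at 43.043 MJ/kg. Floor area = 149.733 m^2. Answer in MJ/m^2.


Total energy = 285.682*31.912 + 280.243*37.746 + 306.587*43.043
= 9116.684 + 10578.05 + 13196.42
= 32891.16 MJ
e = 32891.16 / 149.733 = 219.67 MJ/m^2

219.67 MJ/m^2


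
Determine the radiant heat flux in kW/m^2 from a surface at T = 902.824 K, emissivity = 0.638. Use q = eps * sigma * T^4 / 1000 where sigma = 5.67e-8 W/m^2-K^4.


T^4 = 6.6437e+11
q = 0.638 * 5.67e-8 * 6.6437e+11 / 1000 = 24.033 kW/m^2

24.033 kW/m^2


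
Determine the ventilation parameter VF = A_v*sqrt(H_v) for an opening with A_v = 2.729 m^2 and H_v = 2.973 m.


sqrt(H_v) = 1.7242
VF = 2.729 * 1.7242 = 4.7054 m^(5/2)

4.7054 m^(5/2)


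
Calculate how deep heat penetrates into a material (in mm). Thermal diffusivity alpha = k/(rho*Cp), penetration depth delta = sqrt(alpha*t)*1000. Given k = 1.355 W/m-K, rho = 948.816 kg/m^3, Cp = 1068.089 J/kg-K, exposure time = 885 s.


alpha = 1.355 / (948.816 * 1068.089) = 1.3371e-06 m^2/s
alpha * t = 0.0011833
delta = sqrt(0.0011833) * 1000 = 34.399 mm

34.399 mm


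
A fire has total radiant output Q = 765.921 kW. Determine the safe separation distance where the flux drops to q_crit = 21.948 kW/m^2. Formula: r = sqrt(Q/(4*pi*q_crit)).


4*pi*q_crit = 275.81
Q/(4*pi*q_crit) = 2.7770
r = sqrt(2.7770) = 1.6664 m

1.6664 m


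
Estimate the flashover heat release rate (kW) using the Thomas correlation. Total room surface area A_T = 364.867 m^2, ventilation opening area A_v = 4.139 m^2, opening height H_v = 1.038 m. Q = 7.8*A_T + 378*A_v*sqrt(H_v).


7.8*A_T = 2846.0
sqrt(H_v) = 1.0188
378*A_v*sqrt(H_v) = 1594.0
Q = 2846.0 + 1594.0 = 4440.0 kW

4440.0 kW


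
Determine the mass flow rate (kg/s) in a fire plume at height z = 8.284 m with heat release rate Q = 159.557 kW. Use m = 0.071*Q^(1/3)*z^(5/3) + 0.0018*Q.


Q^(1/3) = 5.4238
z^(5/3) = 33.916
First term = 0.071 * 5.4238 * 33.916 = 13.061
Second term = 0.0018 * 159.557 = 0.28720
m = 13.348 kg/s

13.348 kg/s


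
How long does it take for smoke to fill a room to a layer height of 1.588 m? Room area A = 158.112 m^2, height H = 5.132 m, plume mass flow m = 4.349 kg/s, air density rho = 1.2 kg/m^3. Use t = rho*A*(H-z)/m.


H - z = 3.544 m
t = 1.2 * 158.112 * 3.544 / 4.349 = 154.61 s

154.61 s


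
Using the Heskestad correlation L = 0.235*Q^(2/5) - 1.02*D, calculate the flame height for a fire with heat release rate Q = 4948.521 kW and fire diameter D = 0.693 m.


Q^(2/5) = 30.046
0.235 * Q^(2/5) = 7.0609
1.02 * D = 0.70686
L = 6.3540 m

6.3540 m


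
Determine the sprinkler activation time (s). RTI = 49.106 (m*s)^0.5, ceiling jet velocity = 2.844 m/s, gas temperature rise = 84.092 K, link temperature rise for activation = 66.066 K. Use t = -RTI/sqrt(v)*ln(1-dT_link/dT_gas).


dT_link/dT_gas = 0.78564
ln(1 - 0.78564) = -1.5401
t = -49.106 / sqrt(2.844) * -1.5401 = 44.845 s

44.845 s


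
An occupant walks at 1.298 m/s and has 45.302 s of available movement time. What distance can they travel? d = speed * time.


d = 1.298 * 45.302 = 58.802 m

58.802 m


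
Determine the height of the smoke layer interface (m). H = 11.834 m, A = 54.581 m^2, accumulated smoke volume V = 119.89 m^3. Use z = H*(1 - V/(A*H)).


V/(A*H) = 0.18561
1 - 0.18561 = 0.81439
z = 11.834 * 0.81439 = 9.6374 m

9.6374 m


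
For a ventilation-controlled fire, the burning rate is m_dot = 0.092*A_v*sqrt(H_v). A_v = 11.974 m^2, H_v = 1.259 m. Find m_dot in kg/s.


sqrt(H_v) = 1.1221
m_dot = 0.092 * 11.974 * 1.1221 = 1.2361 kg/s

1.2361 kg/s


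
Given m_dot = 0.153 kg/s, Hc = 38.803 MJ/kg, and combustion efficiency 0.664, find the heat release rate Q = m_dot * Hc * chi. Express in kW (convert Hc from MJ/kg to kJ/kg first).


Hc = 38.803 MJ/kg = 38.803 * 1000 kJ/kg = 38803 kJ/kg
Q = 0.153 kg/s * 38803 kJ/kg * 0.664 = 3942.1 kW

3942.1 kW


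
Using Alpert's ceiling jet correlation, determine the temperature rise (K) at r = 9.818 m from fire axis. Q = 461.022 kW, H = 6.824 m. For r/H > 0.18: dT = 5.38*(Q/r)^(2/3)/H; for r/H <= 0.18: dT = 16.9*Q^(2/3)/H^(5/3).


r/H = 9.818 / 6.824 = 1.4387
r/H > 0.18, so dT = 5.38*(Q/r)^(2/3)/H
Q/r = 46.957
(Q/r)^(2/3) = 13.016
dT = 5.38 * 13.016 / 6.824 = 10.261 K

10.261 K


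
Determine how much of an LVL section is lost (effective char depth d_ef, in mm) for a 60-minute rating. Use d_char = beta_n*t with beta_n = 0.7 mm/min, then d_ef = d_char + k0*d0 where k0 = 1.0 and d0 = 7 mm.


d_char = 0.7 * 60 = 42 mm
d_ef = 42 + 1.0*7 = 49 mm

49 mm


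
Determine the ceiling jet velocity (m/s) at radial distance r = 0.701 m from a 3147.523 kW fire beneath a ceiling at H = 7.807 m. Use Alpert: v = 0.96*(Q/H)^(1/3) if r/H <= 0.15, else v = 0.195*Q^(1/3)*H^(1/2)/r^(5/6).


r/H = 0.701 / 7.807 = 0.089791
r/H <= 0.15, so v = 0.96*(Q/H)^(1/3)
Q/H = 403.17
(Q/H)^(1/3) = 7.3875
v = 0.96 * 7.3875 = 7.0920 m/s

7.0920 m/s


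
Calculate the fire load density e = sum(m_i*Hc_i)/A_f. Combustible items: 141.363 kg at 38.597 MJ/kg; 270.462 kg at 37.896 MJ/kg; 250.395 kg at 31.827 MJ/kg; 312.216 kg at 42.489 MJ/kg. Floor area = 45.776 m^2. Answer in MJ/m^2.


Total energy = 141.363*38.597 + 270.462*37.896 + 250.395*31.827 + 312.216*42.489
= 5456.188 + 10249.43 + 7969.322 + 13265.75
= 36940.68 MJ
e = 36940.68 / 45.776 = 806.99 MJ/m^2

806.99 MJ/m^2


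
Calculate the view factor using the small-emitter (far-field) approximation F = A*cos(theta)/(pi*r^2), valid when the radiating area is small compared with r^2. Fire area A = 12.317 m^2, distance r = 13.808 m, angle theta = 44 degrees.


cos(44 deg) = 0.71934
pi*r^2 = 598.98
F = 12.317 * 0.71934 / 598.98 = 0.014792

0.014792


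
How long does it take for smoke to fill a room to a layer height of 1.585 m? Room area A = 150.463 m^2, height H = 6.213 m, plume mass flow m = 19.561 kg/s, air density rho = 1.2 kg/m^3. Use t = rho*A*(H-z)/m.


H - z = 4.628 m
t = 1.2 * 150.463 * 4.628 / 19.561 = 42.718 s

42.718 s


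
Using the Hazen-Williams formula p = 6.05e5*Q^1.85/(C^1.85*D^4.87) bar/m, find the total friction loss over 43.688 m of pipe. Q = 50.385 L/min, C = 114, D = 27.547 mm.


Q^1.85 = 1410.1
C^1.85 = 6386.7
D^4.87 = 1.0308e+07
p/m = 0.012959 bar/m
p_total = 0.012959 * 43.688 = 0.56616 bar

0.56616 bar


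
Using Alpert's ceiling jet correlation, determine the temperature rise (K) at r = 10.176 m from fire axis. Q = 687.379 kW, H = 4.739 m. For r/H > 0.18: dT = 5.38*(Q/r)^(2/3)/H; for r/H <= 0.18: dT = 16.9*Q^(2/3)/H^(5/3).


r/H = 10.176 / 4.739 = 2.1473
r/H > 0.18, so dT = 5.38*(Q/r)^(2/3)/H
Q/r = 67.549
(Q/r)^(2/3) = 16.586
dT = 5.38 * 16.586 / 4.739 = 18.830 K

18.830 K


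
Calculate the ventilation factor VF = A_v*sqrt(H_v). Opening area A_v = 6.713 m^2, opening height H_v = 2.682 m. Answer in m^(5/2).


sqrt(H_v) = 1.6377
VF = 6.713 * 1.6377 = 10.994 m^(5/2)

10.994 m^(5/2)


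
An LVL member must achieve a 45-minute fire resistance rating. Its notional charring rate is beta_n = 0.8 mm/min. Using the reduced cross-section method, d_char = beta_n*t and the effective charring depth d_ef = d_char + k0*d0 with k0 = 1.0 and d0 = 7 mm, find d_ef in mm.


d_char = 0.8 * 45 = 36 mm
d_ef = 36 + 1.0*7 = 43 mm

43 mm


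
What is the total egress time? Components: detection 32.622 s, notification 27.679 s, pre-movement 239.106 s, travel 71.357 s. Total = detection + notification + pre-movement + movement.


Total = 32.622 + 27.679 + 239.106 + 71.357 = 370.764 s

370.764 s


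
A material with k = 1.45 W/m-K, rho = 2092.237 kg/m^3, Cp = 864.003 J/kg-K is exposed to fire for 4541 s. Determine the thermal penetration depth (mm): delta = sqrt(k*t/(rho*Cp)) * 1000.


alpha = 1.45 / (2092.237 * 864.003) = 8.0212e-07 m^2/s
alpha * t = 0.0036424
delta = sqrt(0.0036424) * 1000 = 60.353 mm

60.353 mm


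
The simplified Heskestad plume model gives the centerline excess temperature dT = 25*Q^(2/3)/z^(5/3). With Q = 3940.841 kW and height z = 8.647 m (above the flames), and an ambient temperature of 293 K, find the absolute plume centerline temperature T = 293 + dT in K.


Q^(2/3) = 249.49
z^(5/3) = 36.429
dT = 25 * 249.49 / 36.429 = 171.22 K
T = 293 + 171.22 = 464.22 K

464.22 K


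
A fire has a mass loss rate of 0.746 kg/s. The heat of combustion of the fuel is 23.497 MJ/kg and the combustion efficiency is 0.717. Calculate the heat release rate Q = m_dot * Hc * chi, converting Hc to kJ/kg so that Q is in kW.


Hc = 23.497 MJ/kg = 23.497 * 1000 kJ/kg = 23497 kJ/kg
Q = 0.746 kg/s * 23497 kJ/kg * 0.717 = 12568 kW

12568 kW


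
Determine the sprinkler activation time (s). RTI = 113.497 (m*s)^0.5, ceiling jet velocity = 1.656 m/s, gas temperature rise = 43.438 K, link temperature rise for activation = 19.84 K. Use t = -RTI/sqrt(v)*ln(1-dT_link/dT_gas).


dT_link/dT_gas = 0.45674
ln(1 - 0.45674) = -0.61017
t = -113.497 / sqrt(1.656) * -0.61017 = 53.815 s

53.815 s


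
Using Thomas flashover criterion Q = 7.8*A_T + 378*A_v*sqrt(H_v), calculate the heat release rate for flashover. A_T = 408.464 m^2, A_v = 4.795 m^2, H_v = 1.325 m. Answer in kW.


7.8*A_T = 3186.0
sqrt(H_v) = 1.1511
378*A_v*sqrt(H_v) = 2086.4
Q = 3186.0 + 2086.4 = 5272.4 kW

5272.4 kW


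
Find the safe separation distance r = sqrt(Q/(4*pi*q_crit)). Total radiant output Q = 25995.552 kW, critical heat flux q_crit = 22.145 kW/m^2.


4*pi*q_crit = 278.28
Q/(4*pi*q_crit) = 93.414
r = sqrt(93.414) = 9.6651 m

9.6651 m


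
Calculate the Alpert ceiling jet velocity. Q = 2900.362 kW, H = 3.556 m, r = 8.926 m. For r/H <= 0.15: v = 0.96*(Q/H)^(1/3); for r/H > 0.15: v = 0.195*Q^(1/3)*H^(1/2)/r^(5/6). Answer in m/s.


r/H = 8.926 / 3.556 = 2.5101
r/H > 0.15, so v = 0.195*Q^(1/3)*H^(1/2)/r^(5/6)
Q^(1/3) = 14.261
H^(1/2) = 1.8857
r^(5/6) = 6.1975
v = 0.195 * 14.261 * 1.8857 / 6.1975 = 0.84616 m/s

0.84616 m/s


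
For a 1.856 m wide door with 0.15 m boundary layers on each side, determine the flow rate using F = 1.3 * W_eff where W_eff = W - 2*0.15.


W_eff = 1.856 - 0.30 = 1.556 m
F = 1.3 * 1.556 = 2.0228 persons/s

2.0228 persons/s


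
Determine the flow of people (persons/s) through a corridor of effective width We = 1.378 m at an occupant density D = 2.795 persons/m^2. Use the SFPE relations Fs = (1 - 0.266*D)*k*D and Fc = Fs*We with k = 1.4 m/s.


1 - 0.266*D = 1 - 0.266*2.795 = 0.25653
Fs = 0.25653 * 1.4 * 2.795 = 1.0038 persons/(s*m)
Fc = 1.0038 * 1.378 = 1.3832 persons/s

1.3832 persons/s


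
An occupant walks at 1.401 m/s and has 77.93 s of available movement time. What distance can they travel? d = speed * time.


d = 1.401 * 77.93 = 109.18 m

109.18 m


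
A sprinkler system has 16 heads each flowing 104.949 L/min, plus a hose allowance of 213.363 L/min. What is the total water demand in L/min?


Sprinkler demand = 16 * 104.949 = 1679.184 L/min
Total = 1679.184 + 213.363 = 1892.547 L/min

1892.547 L/min


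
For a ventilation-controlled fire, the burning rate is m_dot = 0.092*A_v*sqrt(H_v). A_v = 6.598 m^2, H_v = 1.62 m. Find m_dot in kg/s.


sqrt(H_v) = 1.2728
m_dot = 0.092 * 6.598 * 1.2728 = 0.77261 kg/s

0.77261 kg/s


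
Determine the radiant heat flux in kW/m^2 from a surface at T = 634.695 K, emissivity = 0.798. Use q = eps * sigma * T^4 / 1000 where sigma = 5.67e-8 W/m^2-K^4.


T^4 = 1.6228e+11
q = 0.798 * 5.67e-8 * 1.6228e+11 / 1000 = 7.3425 kW/m^2

7.3425 kW/m^2


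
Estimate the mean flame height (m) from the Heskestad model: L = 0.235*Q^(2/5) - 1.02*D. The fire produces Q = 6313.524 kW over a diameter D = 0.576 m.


Q^(2/5) = 33.121
0.235 * Q^(2/5) = 7.7835
1.02 * D = 0.58752
L = 7.1960 m

7.1960 m


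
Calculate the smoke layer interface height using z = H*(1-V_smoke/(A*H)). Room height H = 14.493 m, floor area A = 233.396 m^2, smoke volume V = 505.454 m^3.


V/(A*H) = 0.14943
1 - 0.14943 = 0.85057
z = 14.493 * 0.85057 = 12.327 m

12.327 m


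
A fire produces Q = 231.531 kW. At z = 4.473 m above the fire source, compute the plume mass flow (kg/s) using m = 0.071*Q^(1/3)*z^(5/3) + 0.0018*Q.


Q^(1/3) = 6.1405
z^(5/3) = 12.143
First term = 0.071 * 6.1405 * 12.143 = 5.2941
Second term = 0.0018 * 231.531 = 0.41676
m = 5.7109 kg/s

5.7109 kg/s


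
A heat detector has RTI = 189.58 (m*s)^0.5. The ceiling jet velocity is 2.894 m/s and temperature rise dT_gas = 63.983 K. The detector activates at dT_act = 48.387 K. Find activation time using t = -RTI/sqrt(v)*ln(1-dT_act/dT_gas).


dT_act/dT_gas = 0.75625
ln(1 - 0.75625) = -1.4116
t = -189.58 / sqrt(2.894) * -1.4116 = 157.31 s

157.31 s


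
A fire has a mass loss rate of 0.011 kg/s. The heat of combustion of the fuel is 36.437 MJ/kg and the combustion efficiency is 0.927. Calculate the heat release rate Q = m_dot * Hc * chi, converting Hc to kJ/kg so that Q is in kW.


Hc = 36.437 MJ/kg = 36.437 * 1000 kJ/kg = 36437 kJ/kg
Q = 0.011 kg/s * 36437 kJ/kg * 0.927 = 371.55 kW

371.55 kW


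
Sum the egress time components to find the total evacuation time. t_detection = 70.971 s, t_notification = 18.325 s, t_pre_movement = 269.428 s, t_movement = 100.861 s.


Total = 70.971 + 18.325 + 269.428 + 100.861 = 459.585 s

459.585 s


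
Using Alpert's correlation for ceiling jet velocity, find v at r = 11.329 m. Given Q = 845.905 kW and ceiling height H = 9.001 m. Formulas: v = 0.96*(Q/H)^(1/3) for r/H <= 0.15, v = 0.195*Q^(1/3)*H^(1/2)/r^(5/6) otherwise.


r/H = 11.329 / 9.001 = 1.2586
r/H > 0.15, so v = 0.195*Q^(1/3)*H^(1/2)/r^(5/6)
Q^(1/3) = 9.4574
H^(1/2) = 3.0002
r^(5/6) = 7.5595
v = 0.195 * 9.4574 * 3.0002 / 7.5595 = 0.73192 m/s

0.73192 m/s


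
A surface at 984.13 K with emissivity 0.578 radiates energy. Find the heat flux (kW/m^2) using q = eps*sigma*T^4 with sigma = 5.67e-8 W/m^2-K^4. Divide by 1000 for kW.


T^4 = 9.3802e+11
q = 0.578 * 5.67e-8 * 9.3802e+11 / 1000 = 30.741 kW/m^2

30.741 kW/m^2


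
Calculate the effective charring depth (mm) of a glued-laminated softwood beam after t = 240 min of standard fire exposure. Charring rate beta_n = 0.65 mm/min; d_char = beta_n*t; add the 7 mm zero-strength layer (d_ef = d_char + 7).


d_char = 0.65 * 240 = 156 mm
d_ef = 156 + 1.0*7 = 163 mm

163 mm


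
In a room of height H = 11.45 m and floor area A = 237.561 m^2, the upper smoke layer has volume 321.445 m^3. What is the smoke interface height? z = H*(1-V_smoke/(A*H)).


V/(A*H) = 0.11818
1 - 0.11818 = 0.88182
z = 11.45 * 0.88182 = 10.097 m

10.097 m


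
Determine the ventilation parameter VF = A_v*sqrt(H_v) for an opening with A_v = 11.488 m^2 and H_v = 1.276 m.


sqrt(H_v) = 1.1296
VF = 11.488 * 1.1296 = 12.977 m^(5/2)

12.977 m^(5/2)


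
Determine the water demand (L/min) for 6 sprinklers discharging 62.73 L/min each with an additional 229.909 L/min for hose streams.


Sprinkler demand = 6 * 62.73 = 376.38 L/min
Total = 376.38 + 229.909 = 606.289 L/min

606.289 L/min


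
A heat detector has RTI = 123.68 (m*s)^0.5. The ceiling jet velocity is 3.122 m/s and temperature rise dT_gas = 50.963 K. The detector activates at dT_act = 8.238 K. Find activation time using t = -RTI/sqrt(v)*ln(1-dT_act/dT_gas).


dT_act/dT_gas = 0.16165
ln(1 - 0.16165) = -0.17632
t = -123.68 / sqrt(3.122) * -0.17632 = 12.342 s

12.342 s


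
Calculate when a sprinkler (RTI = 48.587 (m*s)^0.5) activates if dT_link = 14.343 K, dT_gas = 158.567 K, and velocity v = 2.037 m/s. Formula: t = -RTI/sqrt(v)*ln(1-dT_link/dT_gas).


dT_link/dT_gas = 0.090454
ln(1 - 0.090454) = -0.094810
t = -48.587 / sqrt(2.037) * -0.094810 = 3.2276 s

3.2276 s


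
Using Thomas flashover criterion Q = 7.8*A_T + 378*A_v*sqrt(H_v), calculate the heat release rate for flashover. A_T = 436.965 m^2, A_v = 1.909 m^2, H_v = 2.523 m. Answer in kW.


7.8*A_T = 3408.327
sqrt(H_v) = 1.5884
378*A_v*sqrt(H_v) = 1146.2
Q = 3408.327 + 1146.2 = 4554.5 kW

4554.5 kW


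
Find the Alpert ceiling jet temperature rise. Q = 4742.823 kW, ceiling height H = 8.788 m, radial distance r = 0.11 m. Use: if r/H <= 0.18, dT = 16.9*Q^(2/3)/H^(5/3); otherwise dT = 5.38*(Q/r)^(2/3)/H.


r/H = 0.11 / 8.788 = 0.012517
r/H <= 0.18, so dT = 16.9*Q^(2/3)/H^(5/3)
Q^(2/3) = 282.29
H^(5/3) = 37.424
dT = 16.9 * 282.29 / 37.424 = 127.48 K

127.48 K


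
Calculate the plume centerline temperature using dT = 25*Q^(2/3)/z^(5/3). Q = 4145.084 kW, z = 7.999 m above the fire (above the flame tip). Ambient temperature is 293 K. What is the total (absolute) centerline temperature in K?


Q^(2/3) = 258.04
z^(5/3) = 31.993
dT = 25 * 258.04 / 31.993 = 201.64 K
T = 293 + 201.64 = 494.64 K

494.64 K


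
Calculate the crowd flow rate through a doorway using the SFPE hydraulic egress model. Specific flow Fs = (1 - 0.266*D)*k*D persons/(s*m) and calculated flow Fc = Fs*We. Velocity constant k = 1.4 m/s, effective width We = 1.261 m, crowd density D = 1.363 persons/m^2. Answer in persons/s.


1 - 0.266*D = 1 - 0.266*1.363 = 0.63744
Fs = 0.63744 * 1.4 * 1.363 = 1.2164 persons/(s*m)
Fc = 1.2164 * 1.261 = 1.5338 persons/s

1.5338 persons/s


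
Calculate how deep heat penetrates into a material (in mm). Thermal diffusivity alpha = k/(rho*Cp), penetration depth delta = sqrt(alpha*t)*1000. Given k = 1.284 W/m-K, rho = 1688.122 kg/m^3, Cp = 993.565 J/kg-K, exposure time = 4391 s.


alpha = 1.284 / (1688.122 * 993.565) = 7.6553e-07 m^2/s
alpha * t = 0.0033615
delta = sqrt(0.0033615) * 1000 = 57.978 mm

57.978 mm


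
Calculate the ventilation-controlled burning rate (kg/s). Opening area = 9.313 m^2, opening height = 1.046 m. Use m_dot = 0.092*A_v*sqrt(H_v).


sqrt(H_v) = 1.0227
m_dot = 0.092 * 9.313 * 1.0227 = 0.87628 kg/s

0.87628 kg/s


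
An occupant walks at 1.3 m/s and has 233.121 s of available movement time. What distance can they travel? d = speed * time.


d = 1.3 * 233.121 = 303.06 m

303.06 m


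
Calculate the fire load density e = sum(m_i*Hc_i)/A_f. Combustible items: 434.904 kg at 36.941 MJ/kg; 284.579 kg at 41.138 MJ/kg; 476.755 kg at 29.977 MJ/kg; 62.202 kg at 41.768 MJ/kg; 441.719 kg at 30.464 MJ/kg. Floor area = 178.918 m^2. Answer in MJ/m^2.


Total energy = 434.904*36.941 + 284.579*41.138 + 476.755*29.977 + 62.202*41.768 + 441.719*30.464
= 16065.79 + 11707.01 + 14291.68 + 2598.053 + 13456.53
= 58119.06 MJ
e = 58119.06 / 178.918 = 324.84 MJ/m^2

324.84 MJ/m^2
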